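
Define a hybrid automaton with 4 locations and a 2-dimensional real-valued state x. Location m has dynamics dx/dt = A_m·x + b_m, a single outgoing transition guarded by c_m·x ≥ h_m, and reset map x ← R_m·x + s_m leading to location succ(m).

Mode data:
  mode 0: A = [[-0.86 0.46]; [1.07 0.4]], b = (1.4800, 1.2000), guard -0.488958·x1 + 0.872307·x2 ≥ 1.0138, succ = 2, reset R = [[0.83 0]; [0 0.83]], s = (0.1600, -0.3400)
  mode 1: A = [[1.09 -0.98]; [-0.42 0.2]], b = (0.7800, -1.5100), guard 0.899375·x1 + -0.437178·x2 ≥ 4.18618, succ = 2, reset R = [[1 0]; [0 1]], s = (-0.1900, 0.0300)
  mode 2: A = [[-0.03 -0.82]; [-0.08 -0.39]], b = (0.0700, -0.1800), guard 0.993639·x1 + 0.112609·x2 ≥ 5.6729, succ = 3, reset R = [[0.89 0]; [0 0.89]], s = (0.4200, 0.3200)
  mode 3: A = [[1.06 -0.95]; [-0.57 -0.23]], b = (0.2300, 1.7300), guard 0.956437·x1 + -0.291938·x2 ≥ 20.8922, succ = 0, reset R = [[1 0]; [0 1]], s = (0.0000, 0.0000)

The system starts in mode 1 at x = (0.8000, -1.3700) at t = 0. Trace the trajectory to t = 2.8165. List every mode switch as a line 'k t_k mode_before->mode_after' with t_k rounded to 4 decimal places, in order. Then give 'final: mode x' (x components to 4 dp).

Mode 1: guard c·x = 4.1862 hit at Δt = 0.5216 (t = 0.5216), x⁻ = (3.3038, -2.7788) → reset → x⁺ = (3.1138, -2.7488), jump to mode 2
Mode 2: guard c·x = 5.6729 hit at Δt = 1.4938 (t = 2.0154), x⁻ = (5.9549, -2.1681) → reset → x⁺ = (5.7199, -1.6096), jump to mode 3
Mode 3: flow for 0.8011 to horizon, guard not reached → x = (16.6096, -4.4103)

1 0.5216 1->2
2 2.0154 2->3
final: 3 16.6096 -4.4103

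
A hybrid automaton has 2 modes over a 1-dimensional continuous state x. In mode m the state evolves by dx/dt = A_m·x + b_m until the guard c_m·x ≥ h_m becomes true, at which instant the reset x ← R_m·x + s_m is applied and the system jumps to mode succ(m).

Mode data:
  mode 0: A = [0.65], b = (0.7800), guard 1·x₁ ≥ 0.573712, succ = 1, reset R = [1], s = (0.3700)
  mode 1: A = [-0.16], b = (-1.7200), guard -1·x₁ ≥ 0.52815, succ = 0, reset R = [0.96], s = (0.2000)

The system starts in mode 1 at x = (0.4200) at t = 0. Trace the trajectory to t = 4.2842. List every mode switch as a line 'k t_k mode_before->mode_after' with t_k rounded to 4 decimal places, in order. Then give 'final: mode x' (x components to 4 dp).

Mode 1: guard c·x = 0.5282 hit at Δt = 0.5544 (t = 0.5544), x⁻ = (-0.5281) → reset → x⁺ = (-0.3070), jump to mode 0
Mode 0: guard c·x = 0.5737 hit at Δt = 1.0558 (t = 1.6102), x⁻ = (0.5737) → reset → x⁺ = (0.9437), jump to mode 1
Mode 1: guard c·x = 0.5282 hit at Δt = 0.8408 (t = 2.4510), x⁻ = (-0.5281) → reset → x⁺ = (-0.3070), jump to mode 0
Mode 0: guard c·x = 0.5737 hit at Δt = 1.0558 (t = 3.5068), x⁻ = (0.5737) → reset → x⁺ = (0.9437), jump to mode 1
Mode 1: flow for 0.7774 to horizon, guard not reached → x = (-0.4240)

1 0.5544 1->0
2 1.6102 0->1
3 2.4510 1->0
4 3.5068 0->1
final: 1 -0.4240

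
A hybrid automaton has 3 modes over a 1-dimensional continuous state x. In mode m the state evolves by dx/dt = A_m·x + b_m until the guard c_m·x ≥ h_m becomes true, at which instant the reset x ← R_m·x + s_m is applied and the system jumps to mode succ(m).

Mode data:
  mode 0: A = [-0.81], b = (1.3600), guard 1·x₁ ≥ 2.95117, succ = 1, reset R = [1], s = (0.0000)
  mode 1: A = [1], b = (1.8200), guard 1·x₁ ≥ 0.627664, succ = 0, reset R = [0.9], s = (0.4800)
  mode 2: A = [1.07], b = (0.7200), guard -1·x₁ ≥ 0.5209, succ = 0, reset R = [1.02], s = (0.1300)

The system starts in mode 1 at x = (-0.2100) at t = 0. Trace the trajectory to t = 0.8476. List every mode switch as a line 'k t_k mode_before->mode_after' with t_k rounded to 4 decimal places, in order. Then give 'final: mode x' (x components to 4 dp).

1 0.4189 1->0
final: 0 1.2309

Mode 1: guard c·x = 0.6277 hit at Δt = 0.4189 (t = 0.4189), x⁻ = (0.6277) → reset → x⁺ = (1.0449), jump to mode 0
Mode 0: flow for 0.4287 to horizon, guard not reached → x = (1.2309)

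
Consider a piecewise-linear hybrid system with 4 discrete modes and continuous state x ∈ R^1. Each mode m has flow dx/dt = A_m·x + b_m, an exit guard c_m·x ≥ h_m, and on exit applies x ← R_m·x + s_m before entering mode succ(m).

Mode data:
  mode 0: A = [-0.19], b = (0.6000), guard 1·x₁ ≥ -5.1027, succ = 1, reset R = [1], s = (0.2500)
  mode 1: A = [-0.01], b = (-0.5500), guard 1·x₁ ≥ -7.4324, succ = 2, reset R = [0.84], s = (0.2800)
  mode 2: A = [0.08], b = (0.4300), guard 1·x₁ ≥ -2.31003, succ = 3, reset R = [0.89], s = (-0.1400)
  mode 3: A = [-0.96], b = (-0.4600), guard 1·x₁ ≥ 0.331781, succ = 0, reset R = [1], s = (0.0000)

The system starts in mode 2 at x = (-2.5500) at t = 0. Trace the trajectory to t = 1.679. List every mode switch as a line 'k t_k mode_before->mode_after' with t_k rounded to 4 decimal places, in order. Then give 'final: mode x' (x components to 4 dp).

Mode 2: guard c·x = -2.3100 hit at Δt = 1.0191 (t = 1.0191), x⁻ = (-2.3100) → reset → x⁺ = (-2.1959), jump to mode 3
Mode 3: flow for 0.6599 to horizon, guard not reached → x = (-1.3903)

1 1.0191 2->3
final: 3 -1.3903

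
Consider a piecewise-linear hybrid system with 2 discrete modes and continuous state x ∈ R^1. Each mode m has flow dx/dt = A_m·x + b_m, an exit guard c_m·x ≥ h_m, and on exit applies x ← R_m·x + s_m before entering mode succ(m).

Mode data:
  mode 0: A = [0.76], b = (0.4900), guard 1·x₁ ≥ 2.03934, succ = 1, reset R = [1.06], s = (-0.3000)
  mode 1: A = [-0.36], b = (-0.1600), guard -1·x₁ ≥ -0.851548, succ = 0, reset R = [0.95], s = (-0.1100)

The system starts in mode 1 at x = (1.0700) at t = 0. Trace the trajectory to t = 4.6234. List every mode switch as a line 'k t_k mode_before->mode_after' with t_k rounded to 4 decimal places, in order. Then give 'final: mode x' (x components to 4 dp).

Mode 1: guard c·x = -0.8515 hit at Δt = 0.4327 (t = 0.4327), x⁻ = (0.8515) → reset → x⁺ = (0.6990), jump to mode 0
Mode 0: guard c·x = 2.0393 hit at Δt = 0.9104 (t = 1.3431), x⁻ = (2.0393) → reset → x⁺ = (1.8617), jump to mode 1
Mode 1: guard c·x = -0.8515 hit at Δt = 1.6008 (t = 2.9439), x⁻ = (0.8515) → reset → x⁺ = (0.6990), jump to mode 0
Mode 0: guard c·x = 2.0393 hit at Δt = 0.9104 (t = 3.8543), x⁻ = (2.0393) → reset → x⁺ = (1.8617), jump to mode 1
Mode 1: flow for 0.7691 to horizon, guard not reached → x = (1.3040)

1 0.4327 1->0
2 1.3431 0->1
3 2.9439 1->0
4 3.8543 0->1
final: 1 1.3040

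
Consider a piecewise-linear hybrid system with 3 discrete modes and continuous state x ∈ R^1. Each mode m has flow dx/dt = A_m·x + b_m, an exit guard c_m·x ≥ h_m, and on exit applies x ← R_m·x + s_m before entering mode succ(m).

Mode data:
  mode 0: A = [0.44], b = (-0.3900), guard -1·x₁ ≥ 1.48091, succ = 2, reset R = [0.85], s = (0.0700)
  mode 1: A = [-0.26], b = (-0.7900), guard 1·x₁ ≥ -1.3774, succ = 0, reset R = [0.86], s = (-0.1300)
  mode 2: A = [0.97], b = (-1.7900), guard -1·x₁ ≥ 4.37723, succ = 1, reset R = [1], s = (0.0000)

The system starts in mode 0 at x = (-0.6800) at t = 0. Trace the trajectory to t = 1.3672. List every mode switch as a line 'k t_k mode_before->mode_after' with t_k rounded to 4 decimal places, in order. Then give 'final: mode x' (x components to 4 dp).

1 0.9386 0->2
final: 2 -2.7529

Mode 0: guard c·x = 1.4809 hit at Δt = 0.9386 (t = 0.9386), x⁻ = (-1.4809) → reset → x⁺ = (-1.1888), jump to mode 2
Mode 2: flow for 0.4286 to horizon, guard not reached → x = (-2.7529)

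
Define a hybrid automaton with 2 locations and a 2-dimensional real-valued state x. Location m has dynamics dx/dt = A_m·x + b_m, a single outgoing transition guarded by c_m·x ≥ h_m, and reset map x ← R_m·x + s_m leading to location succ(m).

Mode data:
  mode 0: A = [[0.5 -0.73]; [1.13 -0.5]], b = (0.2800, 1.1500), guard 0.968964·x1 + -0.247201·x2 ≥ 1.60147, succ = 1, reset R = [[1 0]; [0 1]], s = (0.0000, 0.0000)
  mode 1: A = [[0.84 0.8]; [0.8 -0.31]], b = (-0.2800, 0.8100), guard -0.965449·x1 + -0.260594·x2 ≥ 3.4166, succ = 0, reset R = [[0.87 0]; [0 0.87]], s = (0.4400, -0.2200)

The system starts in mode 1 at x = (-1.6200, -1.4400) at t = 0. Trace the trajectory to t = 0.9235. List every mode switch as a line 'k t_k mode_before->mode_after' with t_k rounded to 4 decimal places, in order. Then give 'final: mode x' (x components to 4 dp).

1 0.4272 1->0
final: 0 -1.9859 -1.8594

Mode 1: guard c·x = 3.4166 hit at Δt = 0.4272 (t = 0.4272), x⁻ = (-3.0856, -1.6794) → reset → x⁺ = (-2.2444, -1.6811), jump to mode 0
Mode 0: flow for 0.4963 to horizon, guard not reached → x = (-1.9859, -1.8594)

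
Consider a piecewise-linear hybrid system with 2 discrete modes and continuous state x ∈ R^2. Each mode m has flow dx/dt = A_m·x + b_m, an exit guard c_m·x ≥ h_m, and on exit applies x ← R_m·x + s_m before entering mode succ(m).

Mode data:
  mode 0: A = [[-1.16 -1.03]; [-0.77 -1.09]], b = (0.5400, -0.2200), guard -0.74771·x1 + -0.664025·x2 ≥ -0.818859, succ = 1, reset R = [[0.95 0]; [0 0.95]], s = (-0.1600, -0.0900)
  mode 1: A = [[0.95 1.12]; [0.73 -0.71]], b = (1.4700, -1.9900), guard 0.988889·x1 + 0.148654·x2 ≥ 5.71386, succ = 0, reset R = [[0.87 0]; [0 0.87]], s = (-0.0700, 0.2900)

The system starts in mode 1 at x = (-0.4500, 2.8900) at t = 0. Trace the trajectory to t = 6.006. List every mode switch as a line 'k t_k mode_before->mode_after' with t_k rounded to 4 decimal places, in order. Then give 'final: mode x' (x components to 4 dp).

Mode 1: guard c·x = 5.7139 hit at Δt = 1.1394 (t = 1.1394), x⁻ = (5.5943, 1.2227) → reset → x⁺ = (4.7970, 1.3537), jump to mode 0
Mode 0: guard c·x = -0.8189 hit at Δt = 1.0642 (t = 2.2036), x⁻ = (2.0014, -1.0204) → reset → x⁺ = (1.7413, -1.0594), jump to mode 1
Mode 1: guard c·x = 5.7139 hit at Δt = 1.0596 (t = 3.2632), x⁻ = (5.7831, -0.0333) → reset → x⁺ = (4.9613, 0.2610), jump to mode 0
Mode 0: guard c·x = -0.8189 hit at Δt = 1.0646 (t = 4.3279), x⁻ = (2.4911, -1.5718) → reset → x⁺ = (2.2065, -1.5832), jump to mode 1
Mode 1: guard c·x = 5.7139 hit at Δt = 0.9628 (t = 5.2907), x⁻ = (5.8140, -0.2389) → reset → x⁺ = (4.9882, 0.0822), jump to mode 0
Mode 0: flow for 0.7153 to horizon, guard not reached → x = (2.9237, -1.4488)

1 1.1394 1->0
2 2.2036 0->1
3 3.2632 1->0
4 4.3279 0->1
5 5.2907 1->0
final: 0 2.9237 -1.4488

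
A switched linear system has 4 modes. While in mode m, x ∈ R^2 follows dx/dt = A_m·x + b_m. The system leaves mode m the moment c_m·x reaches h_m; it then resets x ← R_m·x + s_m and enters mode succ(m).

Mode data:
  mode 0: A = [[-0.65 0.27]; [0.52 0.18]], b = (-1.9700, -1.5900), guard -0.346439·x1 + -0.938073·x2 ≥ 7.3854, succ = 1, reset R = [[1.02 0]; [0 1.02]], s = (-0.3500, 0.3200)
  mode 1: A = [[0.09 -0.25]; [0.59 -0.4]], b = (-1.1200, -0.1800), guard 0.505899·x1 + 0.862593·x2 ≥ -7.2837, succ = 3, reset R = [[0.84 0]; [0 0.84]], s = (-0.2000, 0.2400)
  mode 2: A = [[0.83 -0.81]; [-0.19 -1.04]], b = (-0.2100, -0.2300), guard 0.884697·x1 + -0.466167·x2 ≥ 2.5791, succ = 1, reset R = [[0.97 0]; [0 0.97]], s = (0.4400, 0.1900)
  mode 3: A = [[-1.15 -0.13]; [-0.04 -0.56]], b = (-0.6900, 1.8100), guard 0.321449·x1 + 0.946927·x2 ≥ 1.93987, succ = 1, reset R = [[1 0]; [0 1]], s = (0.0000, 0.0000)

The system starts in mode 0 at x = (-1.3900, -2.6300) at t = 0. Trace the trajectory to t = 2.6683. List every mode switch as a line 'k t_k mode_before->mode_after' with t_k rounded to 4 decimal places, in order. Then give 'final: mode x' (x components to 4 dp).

1 1.1188 0->1
2 1.6857 1->3
final: 3 -1.2277 -1.5098

Mode 0: guard c·x = 7.3854 hit at Δt = 1.1188 (t = 1.1188), x⁻ = (-3.2546, -6.6710) → reset → x⁺ = (-3.6697, -6.4844), jump to mode 1
Mode 1: guard c·x = -7.2837 hit at Δt = 0.5669 (t = 1.6857), x⁻ = (-3.5805, -6.3441) → reset → x⁺ = (-3.2076, -5.0890), jump to mode 3
Mode 3: flow for 0.9826 to horizon, guard not reached → x = (-1.2277, -1.5098)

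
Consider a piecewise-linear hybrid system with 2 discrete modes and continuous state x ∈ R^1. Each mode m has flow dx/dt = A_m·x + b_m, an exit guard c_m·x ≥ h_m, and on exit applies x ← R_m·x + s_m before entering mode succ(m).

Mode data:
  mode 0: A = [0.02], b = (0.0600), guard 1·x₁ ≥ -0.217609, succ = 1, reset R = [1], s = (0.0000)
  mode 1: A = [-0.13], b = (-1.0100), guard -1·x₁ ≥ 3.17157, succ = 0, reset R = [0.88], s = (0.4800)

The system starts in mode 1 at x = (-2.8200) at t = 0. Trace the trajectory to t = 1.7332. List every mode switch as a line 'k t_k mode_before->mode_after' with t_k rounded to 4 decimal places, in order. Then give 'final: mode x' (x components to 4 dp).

Mode 1: guard c·x = 3.1716 hit at Δt = 0.5668 (t = 0.5668), x⁻ = (-3.1716) → reset → x⁺ = (-2.3110), jump to mode 0
Mode 0: flow for 1.1664 to horizon, guard not reached → x = (-2.2947)

1 0.5668 1->0
final: 0 -2.2947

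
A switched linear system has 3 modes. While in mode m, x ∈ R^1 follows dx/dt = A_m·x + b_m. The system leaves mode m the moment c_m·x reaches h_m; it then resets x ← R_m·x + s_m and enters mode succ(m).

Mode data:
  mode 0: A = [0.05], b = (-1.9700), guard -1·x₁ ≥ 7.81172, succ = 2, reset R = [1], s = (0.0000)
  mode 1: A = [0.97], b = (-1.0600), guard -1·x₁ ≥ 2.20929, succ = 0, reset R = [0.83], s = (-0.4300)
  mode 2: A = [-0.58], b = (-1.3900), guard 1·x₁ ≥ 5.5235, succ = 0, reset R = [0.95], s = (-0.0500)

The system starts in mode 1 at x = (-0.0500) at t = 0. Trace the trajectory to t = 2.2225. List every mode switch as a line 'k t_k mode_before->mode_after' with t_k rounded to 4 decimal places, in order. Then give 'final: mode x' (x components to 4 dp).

1 1.0939 1->0
final: 0 -4.6824

Mode 1: guard c·x = 2.2093 hit at Δt = 1.0939 (t = 1.0939), x⁻ = (-2.2093) → reset → x⁺ = (-2.2637), jump to mode 0
Mode 0: flow for 1.1286 to horizon, guard not reached → x = (-4.6824)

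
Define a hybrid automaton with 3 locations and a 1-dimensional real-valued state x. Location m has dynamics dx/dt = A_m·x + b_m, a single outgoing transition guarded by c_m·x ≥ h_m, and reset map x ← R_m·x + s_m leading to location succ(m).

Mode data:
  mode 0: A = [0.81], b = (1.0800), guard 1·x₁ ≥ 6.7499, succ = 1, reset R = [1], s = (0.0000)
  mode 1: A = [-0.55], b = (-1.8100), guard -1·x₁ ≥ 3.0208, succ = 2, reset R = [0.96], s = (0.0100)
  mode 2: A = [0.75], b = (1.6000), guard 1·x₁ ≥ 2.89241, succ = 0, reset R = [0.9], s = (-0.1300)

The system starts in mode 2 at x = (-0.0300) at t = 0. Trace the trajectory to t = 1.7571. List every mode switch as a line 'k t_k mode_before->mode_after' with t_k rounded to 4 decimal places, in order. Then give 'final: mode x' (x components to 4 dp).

1 1.1614 2->0
final: 0 4.8338

Mode 2: guard c·x = 2.8924 hit at Δt = 1.1614 (t = 1.1614), x⁻ = (2.8924) → reset → x⁺ = (2.4732), jump to mode 0
Mode 0: flow for 0.5957 to horizon, guard not reached → x = (4.8338)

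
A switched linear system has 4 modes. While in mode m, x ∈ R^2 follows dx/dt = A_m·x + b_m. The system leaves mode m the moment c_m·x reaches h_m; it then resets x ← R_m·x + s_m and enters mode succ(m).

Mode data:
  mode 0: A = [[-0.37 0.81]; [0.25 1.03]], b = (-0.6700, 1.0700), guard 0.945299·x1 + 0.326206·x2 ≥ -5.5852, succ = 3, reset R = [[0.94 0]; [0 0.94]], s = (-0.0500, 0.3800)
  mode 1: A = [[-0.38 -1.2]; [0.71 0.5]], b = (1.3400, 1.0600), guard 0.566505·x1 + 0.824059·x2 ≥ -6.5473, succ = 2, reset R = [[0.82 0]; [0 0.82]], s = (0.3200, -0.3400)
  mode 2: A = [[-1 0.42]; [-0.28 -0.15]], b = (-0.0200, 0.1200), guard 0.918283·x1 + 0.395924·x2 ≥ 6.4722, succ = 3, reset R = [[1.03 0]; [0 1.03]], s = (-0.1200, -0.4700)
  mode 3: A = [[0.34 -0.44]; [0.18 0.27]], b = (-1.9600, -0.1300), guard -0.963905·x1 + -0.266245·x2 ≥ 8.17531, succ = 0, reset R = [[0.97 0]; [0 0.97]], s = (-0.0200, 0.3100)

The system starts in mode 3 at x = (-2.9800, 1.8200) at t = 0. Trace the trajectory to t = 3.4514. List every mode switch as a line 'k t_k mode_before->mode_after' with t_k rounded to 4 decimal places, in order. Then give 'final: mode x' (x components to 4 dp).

1 1.2632 3->0
2 1.9228 0->3
3 2.4520 3->0
4 3.0089 0->3
final: 3 -8.6631 1.8967

Mode 3: guard c·x = 8.1753 hit at Δt = 1.2632 (t = 1.2632), x⁻ = (-8.7209, 0.8668) → reset → x⁺ = (-8.4792, 1.1508), jump to mode 0
Mode 0: guard c·x = -5.5852 hit at Δt = 0.6596 (t = 1.9228), x⁻ = (-6.4260, 1.5001) → reset → x⁺ = (-6.0905, 1.7901), jump to mode 3
Mode 3: guard c·x = 8.1753 hit at Δt = 0.5292 (t = 2.4520), x⁻ = (-8.8223, 1.2340) → reset → x⁺ = (-8.5776, 1.5070), jump to mode 0
Mode 0: guard c·x = -5.5852 hit at Δt = 0.5569 (t = 3.0089), x⁻ = (-6.6111, 2.0364) → reset → x⁺ = (-6.2644, 2.2942), jump to mode 3
Mode 3: flow for 0.4425 to horizon, guard not reached → x = (-8.6631, 1.8967)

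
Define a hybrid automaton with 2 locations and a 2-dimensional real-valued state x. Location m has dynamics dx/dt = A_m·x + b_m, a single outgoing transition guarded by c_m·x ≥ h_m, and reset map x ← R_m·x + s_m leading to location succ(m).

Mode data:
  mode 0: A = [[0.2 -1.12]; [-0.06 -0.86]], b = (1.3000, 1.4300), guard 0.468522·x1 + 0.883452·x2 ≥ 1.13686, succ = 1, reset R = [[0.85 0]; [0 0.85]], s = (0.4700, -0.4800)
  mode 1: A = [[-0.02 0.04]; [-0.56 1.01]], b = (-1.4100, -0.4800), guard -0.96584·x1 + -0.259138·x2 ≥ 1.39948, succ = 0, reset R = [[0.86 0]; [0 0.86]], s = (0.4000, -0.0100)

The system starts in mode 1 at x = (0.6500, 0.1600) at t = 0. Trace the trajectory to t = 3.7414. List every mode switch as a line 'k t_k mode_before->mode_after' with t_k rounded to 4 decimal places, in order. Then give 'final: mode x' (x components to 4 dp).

1 1.3684 1->0
2 2.7851 0->1
final: 1 -0.4238 -0.1171

Mode 1: guard c·x = 1.3995 hit at Δt = 1.3684 (t = 1.3684), x⁻ = (-1.2849, -0.6114) → reset → x⁺ = (-0.7050, -0.5358), jump to mode 0
Mode 0: guard c·x = 1.1369 hit at Δt = 1.4167 (t = 2.7851), x⁻ = (0.5356, 1.0028) → reset → x⁺ = (0.9252, 0.3724), jump to mode 1
Mode 1: flow for 0.9563 to horizon, guard not reached → x = (-0.4238, -0.1171)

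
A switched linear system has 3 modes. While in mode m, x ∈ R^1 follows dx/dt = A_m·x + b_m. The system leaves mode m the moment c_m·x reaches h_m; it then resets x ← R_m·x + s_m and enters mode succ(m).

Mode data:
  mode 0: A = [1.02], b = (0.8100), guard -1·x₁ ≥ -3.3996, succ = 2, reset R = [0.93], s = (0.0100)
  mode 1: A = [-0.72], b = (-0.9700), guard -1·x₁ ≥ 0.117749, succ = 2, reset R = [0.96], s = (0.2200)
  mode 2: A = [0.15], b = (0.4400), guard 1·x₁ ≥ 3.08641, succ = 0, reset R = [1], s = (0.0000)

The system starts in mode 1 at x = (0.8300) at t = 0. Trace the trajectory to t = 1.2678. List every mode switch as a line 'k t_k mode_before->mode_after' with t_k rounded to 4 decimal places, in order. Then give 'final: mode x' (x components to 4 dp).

1 0.7937 1->2
final: 2 0.3310

Mode 1: guard c·x = 0.1177 hit at Δt = 0.7937 (t = 0.7937), x⁻ = (-0.1177) → reset → x⁺ = (0.1070), jump to mode 2
Mode 2: flow for 0.4741 to horizon, guard not reached → x = (0.3310)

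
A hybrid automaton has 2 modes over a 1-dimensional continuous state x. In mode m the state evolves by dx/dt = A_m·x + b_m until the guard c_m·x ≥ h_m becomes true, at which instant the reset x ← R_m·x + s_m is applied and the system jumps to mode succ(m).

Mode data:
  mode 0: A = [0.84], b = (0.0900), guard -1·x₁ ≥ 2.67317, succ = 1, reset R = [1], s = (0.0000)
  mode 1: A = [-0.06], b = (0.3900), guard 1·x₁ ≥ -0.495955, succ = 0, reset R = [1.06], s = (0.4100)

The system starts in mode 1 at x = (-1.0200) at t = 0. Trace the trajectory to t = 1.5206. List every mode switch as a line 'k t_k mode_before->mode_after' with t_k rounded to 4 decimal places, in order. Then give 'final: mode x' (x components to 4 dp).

1 1.2039 1->0
final: 0 -0.1183

Mode 1: guard c·x = -0.4960 hit at Δt = 1.2039 (t = 1.2039), x⁻ = (-0.4960) → reset → x⁺ = (-0.1157), jump to mode 0
Mode 0: flow for 0.3167 to horizon, guard not reached → x = (-0.1183)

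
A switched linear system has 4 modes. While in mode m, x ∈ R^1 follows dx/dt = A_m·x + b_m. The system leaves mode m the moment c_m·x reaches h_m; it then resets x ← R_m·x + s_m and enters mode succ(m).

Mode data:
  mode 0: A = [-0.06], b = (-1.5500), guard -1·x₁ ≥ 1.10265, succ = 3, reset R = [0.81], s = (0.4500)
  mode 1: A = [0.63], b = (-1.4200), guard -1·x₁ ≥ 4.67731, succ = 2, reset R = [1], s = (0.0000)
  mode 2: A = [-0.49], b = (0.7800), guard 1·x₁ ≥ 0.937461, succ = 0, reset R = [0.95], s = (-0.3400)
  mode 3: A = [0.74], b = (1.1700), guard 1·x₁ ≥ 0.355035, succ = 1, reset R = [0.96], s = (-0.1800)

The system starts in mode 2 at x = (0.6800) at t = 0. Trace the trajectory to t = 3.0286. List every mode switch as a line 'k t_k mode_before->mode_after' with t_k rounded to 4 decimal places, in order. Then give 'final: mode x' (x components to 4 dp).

1 0.6771 2->0
2 1.7556 0->3
3 2.4738 3->1
final: 1 -0.7149

Mode 2: guard c·x = 0.9375 hit at Δt = 0.6771 (t = 0.6771), x⁻ = (0.9375) → reset → x⁺ = (0.5506), jump to mode 0
Mode 0: guard c·x = 1.1026 hit at Δt = 1.0785 (t = 1.7556), x⁻ = (-1.1026) → reset → x⁺ = (-0.4431), jump to mode 3
Mode 3: guard c·x = 0.3550 hit at Δt = 0.7182 (t = 2.4738), x⁻ = (0.3550) → reset → x⁺ = (0.1608), jump to mode 1
Mode 1: flow for 0.5548 to horizon, guard not reached → x = (-0.7149)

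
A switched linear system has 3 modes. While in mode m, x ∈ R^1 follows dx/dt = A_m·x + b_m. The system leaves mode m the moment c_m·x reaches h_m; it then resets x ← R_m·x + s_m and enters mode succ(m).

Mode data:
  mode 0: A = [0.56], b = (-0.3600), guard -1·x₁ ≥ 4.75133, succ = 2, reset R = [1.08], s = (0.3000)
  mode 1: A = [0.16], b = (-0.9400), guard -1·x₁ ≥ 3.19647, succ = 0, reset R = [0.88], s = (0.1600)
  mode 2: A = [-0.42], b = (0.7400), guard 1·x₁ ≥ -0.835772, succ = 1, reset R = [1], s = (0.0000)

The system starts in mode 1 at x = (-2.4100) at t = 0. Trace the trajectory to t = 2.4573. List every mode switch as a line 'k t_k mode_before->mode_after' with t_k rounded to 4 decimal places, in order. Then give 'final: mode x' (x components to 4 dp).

1 0.5668 1->0
2 1.4466 0->2
final: 2 -2.5508

Mode 1: guard c·x = 3.1965 hit at Δt = 0.5668 (t = 0.5668), x⁻ = (-3.1965) → reset → x⁺ = (-2.6529), jump to mode 0
Mode 0: guard c·x = 4.7513 hit at Δt = 0.8798 (t = 1.4466), x⁻ = (-4.7513) → reset → x⁺ = (-4.8314), jump to mode 2
Mode 2: flow for 1.0107 to horizon, guard not reached → x = (-2.5508)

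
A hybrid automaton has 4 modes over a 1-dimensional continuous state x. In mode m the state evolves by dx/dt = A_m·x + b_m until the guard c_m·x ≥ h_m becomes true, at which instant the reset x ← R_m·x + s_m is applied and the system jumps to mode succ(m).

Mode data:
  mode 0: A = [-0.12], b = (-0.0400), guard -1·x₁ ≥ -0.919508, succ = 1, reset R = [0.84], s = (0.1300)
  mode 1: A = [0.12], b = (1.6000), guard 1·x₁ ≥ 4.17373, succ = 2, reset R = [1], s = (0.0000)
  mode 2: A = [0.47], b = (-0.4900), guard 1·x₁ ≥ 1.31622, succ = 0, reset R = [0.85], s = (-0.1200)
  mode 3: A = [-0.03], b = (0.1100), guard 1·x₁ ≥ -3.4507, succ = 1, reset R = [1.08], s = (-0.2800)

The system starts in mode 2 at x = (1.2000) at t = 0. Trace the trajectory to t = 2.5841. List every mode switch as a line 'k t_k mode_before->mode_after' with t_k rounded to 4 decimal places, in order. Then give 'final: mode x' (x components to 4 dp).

Mode 2: guard c·x = 1.3162 hit at Δt = 1.1762 (t = 1.1762), x⁻ = (1.3162) → reset → x⁺ = (0.9988), jump to mode 0
Mode 0: guard c·x = -0.9195 hit at Δt = 0.5113 (t = 1.6875), x⁻ = (0.9195) → reset → x⁺ = (0.9024), jump to mode 1
Mode 1: flow for 0.8966 to horizon, guard not reached → x = (2.5194)

1 1.1762 2->0
2 1.6875 0->1
final: 1 2.5194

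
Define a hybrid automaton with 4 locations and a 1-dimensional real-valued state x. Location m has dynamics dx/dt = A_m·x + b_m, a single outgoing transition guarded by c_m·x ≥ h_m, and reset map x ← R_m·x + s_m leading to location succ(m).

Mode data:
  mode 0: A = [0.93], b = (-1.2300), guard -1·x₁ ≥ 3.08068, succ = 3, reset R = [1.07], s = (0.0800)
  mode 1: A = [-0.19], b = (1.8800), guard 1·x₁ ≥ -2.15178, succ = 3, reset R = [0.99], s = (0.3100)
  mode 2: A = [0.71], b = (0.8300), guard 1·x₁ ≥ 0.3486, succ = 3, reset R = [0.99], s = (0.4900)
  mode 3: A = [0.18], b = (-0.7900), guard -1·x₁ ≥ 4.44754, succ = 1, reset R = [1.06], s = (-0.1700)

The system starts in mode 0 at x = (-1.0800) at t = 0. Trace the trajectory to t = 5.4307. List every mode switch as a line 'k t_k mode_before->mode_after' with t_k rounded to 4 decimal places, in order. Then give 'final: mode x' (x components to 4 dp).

1 0.6514 0->3
2 1.4850 3->1
3 2.5610 1->3
4 4.5213 3->1
final: 1 -2.5393

Mode 0: guard c·x = 3.0807 hit at Δt = 0.6514 (t = 0.6514), x⁻ = (-3.0807) → reset → x⁺ = (-3.2163), jump to mode 3
Mode 3: guard c·x = 4.4475 hit at Δt = 0.8336 (t = 1.4850), x⁻ = (-4.4475) → reset → x⁺ = (-4.8844), jump to mode 1
Mode 1: guard c·x = -2.1518 hit at Δt = 1.0760 (t = 2.5610), x⁻ = (-2.1518) → reset → x⁺ = (-1.8203), jump to mode 3
Mode 3: guard c·x = 4.4475 hit at Δt = 1.9603 (t = 4.5213), x⁻ = (-4.4475) → reset → x⁺ = (-4.8844), jump to mode 1
Mode 1: flow for 0.9094 to horizon, guard not reached → x = (-2.5393)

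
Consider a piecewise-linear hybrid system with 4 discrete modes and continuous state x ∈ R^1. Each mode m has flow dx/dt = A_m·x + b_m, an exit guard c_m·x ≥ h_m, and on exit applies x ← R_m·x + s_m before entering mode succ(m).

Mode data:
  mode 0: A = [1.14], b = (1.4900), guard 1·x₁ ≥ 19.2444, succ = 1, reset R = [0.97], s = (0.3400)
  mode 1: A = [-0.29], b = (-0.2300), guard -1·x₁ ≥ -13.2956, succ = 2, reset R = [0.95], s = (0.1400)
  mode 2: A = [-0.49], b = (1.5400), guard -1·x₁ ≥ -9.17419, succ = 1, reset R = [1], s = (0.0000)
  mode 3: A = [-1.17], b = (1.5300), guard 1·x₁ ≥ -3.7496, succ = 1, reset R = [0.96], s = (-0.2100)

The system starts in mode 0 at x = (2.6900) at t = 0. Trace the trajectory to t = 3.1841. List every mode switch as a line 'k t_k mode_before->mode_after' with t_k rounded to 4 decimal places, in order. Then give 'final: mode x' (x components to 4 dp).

1 1.4363 0->1
2 2.6098 1->2
final: 2 10.4093

Mode 0: guard c·x = 19.2444 hit at Δt = 1.4363 (t = 1.4363), x⁻ = (19.2444) → reset → x⁺ = (19.0071), jump to mode 1
Mode 1: guard c·x = -13.2956 hit at Δt = 1.1735 (t = 2.6098), x⁻ = (13.2956) → reset → x⁺ = (12.7708), jump to mode 2
Mode 2: flow for 0.5743 to horizon, guard not reached → x = (10.4093)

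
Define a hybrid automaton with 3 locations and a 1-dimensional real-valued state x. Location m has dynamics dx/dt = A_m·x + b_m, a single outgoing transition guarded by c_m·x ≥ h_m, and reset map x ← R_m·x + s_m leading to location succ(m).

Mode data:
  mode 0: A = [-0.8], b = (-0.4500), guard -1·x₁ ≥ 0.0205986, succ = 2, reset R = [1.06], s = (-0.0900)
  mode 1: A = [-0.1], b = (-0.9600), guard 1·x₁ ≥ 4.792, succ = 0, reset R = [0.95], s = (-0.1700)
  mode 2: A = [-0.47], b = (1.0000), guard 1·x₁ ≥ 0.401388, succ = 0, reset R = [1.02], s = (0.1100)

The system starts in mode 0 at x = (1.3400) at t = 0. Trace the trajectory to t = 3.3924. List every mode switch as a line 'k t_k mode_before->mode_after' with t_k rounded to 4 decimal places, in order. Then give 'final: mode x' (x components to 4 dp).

1 1.5698 0->2
2 2.1236 2->0
3 2.9879 0->2
final: 2 0.2759

Mode 0: guard c·x = 0.0206 hit at Δt = 1.5698 (t = 1.5698), x⁻ = (-0.0206) → reset → x⁺ = (-0.1118), jump to mode 2
Mode 2: guard c·x = 0.4014 hit at Δt = 0.5538 (t = 2.1236), x⁻ = (0.4014) → reset → x⁺ = (0.5194), jump to mode 0
Mode 0: guard c·x = 0.0206 hit at Δt = 0.8643 (t = 2.9879), x⁻ = (-0.0206) → reset → x⁺ = (-0.1118), jump to mode 2
Mode 2: flow for 0.4045 to horizon, guard not reached → x = (0.2759)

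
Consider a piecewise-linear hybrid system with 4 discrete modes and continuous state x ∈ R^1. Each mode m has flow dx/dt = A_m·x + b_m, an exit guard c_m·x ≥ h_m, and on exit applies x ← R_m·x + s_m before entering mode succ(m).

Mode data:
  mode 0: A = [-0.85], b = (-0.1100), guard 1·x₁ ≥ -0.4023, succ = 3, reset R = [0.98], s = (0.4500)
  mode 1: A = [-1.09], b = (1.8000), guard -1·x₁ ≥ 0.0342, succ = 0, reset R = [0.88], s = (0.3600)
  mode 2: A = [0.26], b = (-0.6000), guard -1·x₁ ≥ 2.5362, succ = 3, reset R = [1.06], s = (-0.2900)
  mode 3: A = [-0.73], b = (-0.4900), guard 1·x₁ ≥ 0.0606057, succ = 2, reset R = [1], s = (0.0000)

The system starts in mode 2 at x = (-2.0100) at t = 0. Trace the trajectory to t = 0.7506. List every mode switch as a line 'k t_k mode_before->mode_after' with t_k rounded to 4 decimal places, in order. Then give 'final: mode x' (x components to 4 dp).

1 0.4423 2->3
final: 3 -2.5134

Mode 2: guard c·x = 2.5362 hit at Δt = 0.4423 (t = 0.4423), x⁻ = (-2.5362) → reset → x⁺ = (-2.9784), jump to mode 3
Mode 3: flow for 0.3083 to horizon, guard not reached → x = (-2.5134)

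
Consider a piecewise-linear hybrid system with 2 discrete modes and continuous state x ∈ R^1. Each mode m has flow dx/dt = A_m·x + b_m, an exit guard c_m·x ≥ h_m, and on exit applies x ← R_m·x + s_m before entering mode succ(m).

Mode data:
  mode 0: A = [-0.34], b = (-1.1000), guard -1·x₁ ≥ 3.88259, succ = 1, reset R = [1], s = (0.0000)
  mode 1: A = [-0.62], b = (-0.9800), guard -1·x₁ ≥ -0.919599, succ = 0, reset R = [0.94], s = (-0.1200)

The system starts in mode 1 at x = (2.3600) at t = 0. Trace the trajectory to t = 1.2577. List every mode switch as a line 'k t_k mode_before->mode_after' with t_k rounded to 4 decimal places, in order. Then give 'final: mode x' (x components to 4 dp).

Mode 1: guard c·x = -0.9196 hit at Δt = 0.7338 (t = 0.7338), x⁻ = (0.9196) → reset → x⁺ = (0.7444), jump to mode 0
Mode 0: flow for 0.5239 to horizon, guard not reached → x = (0.0951)

1 0.7338 1->0
final: 0 0.0951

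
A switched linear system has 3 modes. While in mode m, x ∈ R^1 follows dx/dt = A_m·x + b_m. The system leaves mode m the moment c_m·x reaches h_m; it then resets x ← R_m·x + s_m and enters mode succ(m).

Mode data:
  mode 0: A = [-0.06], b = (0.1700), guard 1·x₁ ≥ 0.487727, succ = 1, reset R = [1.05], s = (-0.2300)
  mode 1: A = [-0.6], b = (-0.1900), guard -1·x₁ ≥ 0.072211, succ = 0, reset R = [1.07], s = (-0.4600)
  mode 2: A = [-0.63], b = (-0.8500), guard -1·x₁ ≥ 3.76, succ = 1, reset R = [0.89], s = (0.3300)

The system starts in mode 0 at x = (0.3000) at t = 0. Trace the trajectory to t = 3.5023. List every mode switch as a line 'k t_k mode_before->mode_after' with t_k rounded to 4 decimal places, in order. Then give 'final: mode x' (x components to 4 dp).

1 1.2832 0->1
2 2.7763 1->0
final: 0 -0.3936

Mode 0: guard c·x = 0.4877 hit at Δt = 1.2832 (t = 1.2832), x⁻ = (0.4877) → reset → x⁺ = (0.2821), jump to mode 1
Mode 1: guard c·x = 0.0722 hit at Δt = 1.4931 (t = 2.7763), x⁻ = (-0.0722) → reset → x⁺ = (-0.5373), jump to mode 0
Mode 0: flow for 0.7260 to horizon, guard not reached → x = (-0.3936)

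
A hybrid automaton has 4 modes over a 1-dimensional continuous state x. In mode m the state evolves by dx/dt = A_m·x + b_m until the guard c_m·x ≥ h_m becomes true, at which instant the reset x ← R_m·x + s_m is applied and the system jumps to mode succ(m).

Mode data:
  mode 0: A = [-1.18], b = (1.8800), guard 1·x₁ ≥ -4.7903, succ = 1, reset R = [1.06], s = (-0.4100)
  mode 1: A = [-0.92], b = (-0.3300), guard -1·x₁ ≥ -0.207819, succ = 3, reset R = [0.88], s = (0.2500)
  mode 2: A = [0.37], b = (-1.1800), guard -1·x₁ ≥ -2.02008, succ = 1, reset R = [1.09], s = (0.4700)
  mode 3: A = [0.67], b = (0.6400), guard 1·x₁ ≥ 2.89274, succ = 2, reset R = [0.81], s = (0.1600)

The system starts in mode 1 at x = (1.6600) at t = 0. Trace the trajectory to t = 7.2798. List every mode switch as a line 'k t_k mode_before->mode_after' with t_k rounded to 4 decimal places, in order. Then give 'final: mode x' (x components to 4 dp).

1 1.3812 1->3
2 2.9030 3->2
3 4.3436 2->1
4 6.1664 1->3
final: 3 1.9716

Mode 1: guard c·x = -0.2078 hit at Δt = 1.3812 (t = 1.3812), x⁻ = (0.2078) → reset → x⁺ = (0.4329), jump to mode 3
Mode 3: guard c·x = 2.8927 hit at Δt = 1.5218 (t = 2.9030), x⁻ = (2.8927) → reset → x⁺ = (2.5031), jump to mode 2
Mode 2: guard c·x = -2.0201 hit at Δt = 1.4406 (t = 4.3436), x⁻ = (2.0201) → reset → x⁺ = (2.6719), jump to mode 1
Mode 1: guard c·x = -0.2078 hit at Δt = 1.8228 (t = 6.1664), x⁻ = (0.2078) → reset → x⁺ = (0.4329), jump to mode 3
Mode 3: flow for 1.1134 to horizon, guard not reached → x = (1.9716)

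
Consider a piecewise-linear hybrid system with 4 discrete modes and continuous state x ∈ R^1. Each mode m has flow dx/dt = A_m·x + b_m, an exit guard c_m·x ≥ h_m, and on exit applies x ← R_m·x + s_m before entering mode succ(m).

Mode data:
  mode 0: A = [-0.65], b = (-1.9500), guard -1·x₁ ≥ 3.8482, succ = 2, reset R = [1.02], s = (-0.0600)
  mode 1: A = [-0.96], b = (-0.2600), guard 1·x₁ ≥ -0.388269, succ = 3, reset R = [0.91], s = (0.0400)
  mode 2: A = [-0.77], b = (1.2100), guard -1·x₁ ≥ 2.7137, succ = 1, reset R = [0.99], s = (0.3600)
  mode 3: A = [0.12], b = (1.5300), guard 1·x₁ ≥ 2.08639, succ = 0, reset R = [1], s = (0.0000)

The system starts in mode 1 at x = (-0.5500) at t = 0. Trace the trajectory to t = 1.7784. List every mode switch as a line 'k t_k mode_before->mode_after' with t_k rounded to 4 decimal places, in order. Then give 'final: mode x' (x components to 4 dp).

Mode 1: guard c·x = -0.3883 hit at Δt = 0.9020 (t = 0.9020), x⁻ = (-0.3883) → reset → x⁺ = (-0.3133), jump to mode 3
Mode 3: flow for 0.8764 to horizon, guard not reached → x = (1.0659)

1 0.9020 1->3
final: 3 1.0659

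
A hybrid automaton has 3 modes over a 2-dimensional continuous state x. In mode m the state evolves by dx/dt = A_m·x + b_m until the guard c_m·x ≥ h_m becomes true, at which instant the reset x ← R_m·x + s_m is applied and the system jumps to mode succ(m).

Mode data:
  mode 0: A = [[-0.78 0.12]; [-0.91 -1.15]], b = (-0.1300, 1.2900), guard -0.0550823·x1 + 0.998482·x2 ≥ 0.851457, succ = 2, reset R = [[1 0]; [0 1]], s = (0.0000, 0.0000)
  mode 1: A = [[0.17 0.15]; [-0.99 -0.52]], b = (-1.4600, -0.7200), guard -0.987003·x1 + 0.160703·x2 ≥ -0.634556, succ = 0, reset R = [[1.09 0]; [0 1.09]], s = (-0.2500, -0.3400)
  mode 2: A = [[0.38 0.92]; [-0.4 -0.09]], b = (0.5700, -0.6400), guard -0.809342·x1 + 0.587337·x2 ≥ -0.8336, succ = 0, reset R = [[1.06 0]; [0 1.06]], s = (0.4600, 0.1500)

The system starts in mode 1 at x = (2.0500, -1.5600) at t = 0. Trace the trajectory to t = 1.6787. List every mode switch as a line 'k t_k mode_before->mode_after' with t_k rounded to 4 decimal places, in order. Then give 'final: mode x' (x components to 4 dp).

Mode 1: guard c·x = -0.6346 hit at Δt = 1.1343 (t = 1.1343), x⁻ = (0.2494, -2.4168) → reset → x⁺ = (0.0219, -2.9743), jump to mode 0
Mode 0: flow for 0.5444 to horizon, guard not reached → x = (-0.1415, -1.0374)

1 1.1343 1->0
final: 0 -0.1415 -1.0374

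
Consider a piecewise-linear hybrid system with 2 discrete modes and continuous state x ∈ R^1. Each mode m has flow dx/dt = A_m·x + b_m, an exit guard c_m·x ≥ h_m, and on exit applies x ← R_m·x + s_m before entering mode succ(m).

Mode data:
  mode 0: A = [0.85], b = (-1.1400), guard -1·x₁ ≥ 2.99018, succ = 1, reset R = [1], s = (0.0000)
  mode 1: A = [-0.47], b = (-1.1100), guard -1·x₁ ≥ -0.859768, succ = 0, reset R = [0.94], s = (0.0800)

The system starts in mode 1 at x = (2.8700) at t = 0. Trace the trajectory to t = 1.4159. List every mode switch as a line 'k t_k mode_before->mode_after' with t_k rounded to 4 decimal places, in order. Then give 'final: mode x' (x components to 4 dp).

1 1.0317 1->0
final: 0 0.7132

Mode 1: guard c·x = -0.8598 hit at Δt = 1.0317 (t = 1.0317), x⁻ = (0.8598) → reset → x⁺ = (0.8882), jump to mode 0
Mode 0: flow for 0.3842 to horizon, guard not reached → x = (0.7132)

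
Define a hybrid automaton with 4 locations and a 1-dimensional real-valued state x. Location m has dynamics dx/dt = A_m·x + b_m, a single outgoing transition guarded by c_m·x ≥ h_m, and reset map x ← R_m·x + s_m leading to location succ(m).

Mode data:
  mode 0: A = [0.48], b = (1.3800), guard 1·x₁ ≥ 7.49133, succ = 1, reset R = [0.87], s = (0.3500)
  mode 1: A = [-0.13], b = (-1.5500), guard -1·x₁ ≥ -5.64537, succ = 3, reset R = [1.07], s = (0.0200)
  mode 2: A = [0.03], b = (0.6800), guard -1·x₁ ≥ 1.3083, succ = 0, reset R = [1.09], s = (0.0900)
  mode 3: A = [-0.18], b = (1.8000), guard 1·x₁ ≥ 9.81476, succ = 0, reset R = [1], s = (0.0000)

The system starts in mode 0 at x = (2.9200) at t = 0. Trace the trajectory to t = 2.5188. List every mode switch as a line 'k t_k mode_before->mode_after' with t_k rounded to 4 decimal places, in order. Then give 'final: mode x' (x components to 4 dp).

1 1.2116 0->1
2 1.7289 1->3
final: 3 6.5827

Mode 0: guard c·x = 7.4913 hit at Δt = 1.2116 (t = 1.2116), x⁻ = (7.4913) → reset → x⁺ = (6.8675), jump to mode 1
Mode 1: guard c·x = -5.6454 hit at Δt = 0.5173 (t = 1.7289), x⁻ = (5.6454) → reset → x⁺ = (6.0605), jump to mode 3
Mode 3: flow for 0.7899 to horizon, guard not reached → x = (6.5827)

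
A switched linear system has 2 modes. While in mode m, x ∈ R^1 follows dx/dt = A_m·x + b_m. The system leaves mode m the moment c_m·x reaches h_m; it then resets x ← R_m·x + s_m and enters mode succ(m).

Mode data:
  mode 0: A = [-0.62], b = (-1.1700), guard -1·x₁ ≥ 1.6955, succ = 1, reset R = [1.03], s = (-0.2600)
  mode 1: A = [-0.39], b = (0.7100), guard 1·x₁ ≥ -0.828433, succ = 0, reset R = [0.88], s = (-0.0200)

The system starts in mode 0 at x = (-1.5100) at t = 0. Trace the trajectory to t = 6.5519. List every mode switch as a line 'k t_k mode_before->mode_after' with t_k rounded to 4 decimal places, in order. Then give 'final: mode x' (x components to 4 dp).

Mode 0: guard c·x = 1.6955 hit at Δt = 1.0921 (t = 1.0921), x⁻ = (-1.6955) → reset → x⁺ = (-2.0064), jump to mode 1
Mode 1: guard c·x = -0.8284 hit at Δt = 0.9433 (t = 2.0354), x⁻ = (-0.8284) → reset → x⁺ = (-0.7490), jump to mode 0
Mode 0: guard c·x = 1.6955 hit at Δt = 2.8737 (t = 4.9091), x⁻ = (-1.6955) → reset → x⁺ = (-2.0064), jump to mode 1
Mode 1: guard c·x = -0.8284 hit at Δt = 0.9433 (t = 5.8524), x⁻ = (-0.8284) → reset → x⁺ = (-0.7490), jump to mode 0
Mode 0: flow for 0.6995 to horizon, guard not reached → x = (-1.1495)

1 1.0921 0->1
2 2.0354 1->0
3 4.9091 0->1
4 5.8524 1->0
final: 0 -1.1495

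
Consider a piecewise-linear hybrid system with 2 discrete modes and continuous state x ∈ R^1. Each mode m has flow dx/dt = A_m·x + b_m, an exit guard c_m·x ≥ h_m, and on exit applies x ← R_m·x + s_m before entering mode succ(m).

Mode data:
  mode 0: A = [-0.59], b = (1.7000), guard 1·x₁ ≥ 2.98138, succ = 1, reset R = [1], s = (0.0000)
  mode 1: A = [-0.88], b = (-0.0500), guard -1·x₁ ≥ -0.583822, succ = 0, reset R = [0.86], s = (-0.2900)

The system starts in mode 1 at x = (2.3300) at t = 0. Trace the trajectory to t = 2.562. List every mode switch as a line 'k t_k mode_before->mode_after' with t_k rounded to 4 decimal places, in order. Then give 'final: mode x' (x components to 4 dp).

1 1.4946 1->0
final: 0 1.4594

Mode 1: guard c·x = -0.5838 hit at Δt = 1.4946 (t = 1.4946), x⁻ = (0.5838) → reset → x⁺ = (0.2121), jump to mode 0
Mode 0: flow for 1.0674 to horizon, guard not reached → x = (1.4594)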